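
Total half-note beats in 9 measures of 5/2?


Step by step:
Time signature 5/2: the bottom number 2 means the half note gets one count
The top number 5 means 5 half-note beats per measure
Total = 5 × 9 measures
= 45 half-note beats


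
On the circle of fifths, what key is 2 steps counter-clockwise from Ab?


Reasoning:
Each counter-clockwise step moves down a perfect 5th (= up a perfect 4th)
From Ab: Ab → Db → F#/Gb
= F#/Gb


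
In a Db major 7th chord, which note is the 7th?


Let's work it out.
Major 7th chord = root + major 3rd + perfect 5th + major 7th
Seventh chords stack in thirds, so the letter names are D-F-A-C
Root: Db
Major 3rd above Db: F
Perfect 5th above Db: Ab
Major 7th above Db: C
The 7th = C


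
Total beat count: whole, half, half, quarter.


Let's work it out.
Beat values:
  whole = 4 beats
  half = 2 beats
  half = 2 beats
  quarter = 1 beat
Sum = 4 + 2 + 2 + 1
= 9 beats


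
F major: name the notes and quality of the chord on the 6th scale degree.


Solution.
F major scale: F G A Bb C D E
Diatonic triad on degree 6 stacks scale notes 6, 1, 3: D F A
D→F = 3 semitones; D→A = 7 semitones → minor triad
= D F A (minor)


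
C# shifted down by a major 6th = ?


major 6th: 6 letter names, 9 semitones
Letter: C - 5 → E
Pitch: C# - 9 semitones, spelled as an E → E
= E


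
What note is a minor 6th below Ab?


Working:
A 6th spans 6 letter names, so from A we land on C
A minor 6th = 8 semitones below Ab
Spell C at that pitch: C
= C


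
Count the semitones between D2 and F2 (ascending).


Absolute semitone position = octave×12 + chromatic position
D2: 2×12 + 2 = 26
F2: 2×12 + 5 = 29
Difference = 29 - 26 = 3
= 3 semitones


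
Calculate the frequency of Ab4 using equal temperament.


Step by step:
f = 440 × 2^(n/12) where n = semitones from A4
Ab4: -1 semitones from A4
f = 440 × 2^(-1/12)
f = 415.30 Hz


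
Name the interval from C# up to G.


Solution.
Letter names: C → G spans 5 letter names → a 5th
Semitones: C# → G = 6 half-steps
A 5th of 6 semitones is a diminished 5th
= diminished 5th


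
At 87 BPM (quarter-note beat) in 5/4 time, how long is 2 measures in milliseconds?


Working:
Quarter-note beat duration = 60000 / 87 ms
Beats per measure (5/4) = 5
One measure = 5 × 60000 / 87 = 300000 / 87 ms
2 measures = 2 × 300000 / 87 = 600000 / 87
= 6896.6 ms


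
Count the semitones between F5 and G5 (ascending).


Working:
Absolute semitone position = octave×12 + chromatic position
F5: 5×12 + 5 = 65
G5: 5×12 + 7 = 67
Difference = 67 - 65 = 2
= 2 semitones


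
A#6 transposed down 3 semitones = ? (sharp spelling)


A#6: chromatic position 10 in octave 6 → absolute = 6×12 + 10 = 82
Transpose down 3: 82 - 3 = 79
79 = 6×12 + 7 → G in octave 6
Result = G6


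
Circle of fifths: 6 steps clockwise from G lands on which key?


Each clockwise step on the circle of fifths moves up a perfect 5th
From G: G → D → A → E → B → F#/Gb → Db
= Db


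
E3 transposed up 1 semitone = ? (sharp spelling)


Solution.
E3: chromatic position 4 in octave 3 → absolute = 3×12 + 4 = 40
Transpose up 1: 40 + 1 = 41
41 = 3×12 + 5 → F in octave 3
Result = F3


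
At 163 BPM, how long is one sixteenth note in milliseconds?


One quarter-note beat = 60000 / BPM = 60000 / 163 ms
Sixteenth note = 1/4 × quarter note
Duration = 1/4 × 60000 / 163 = 15000 / 163
= 92.0 ms


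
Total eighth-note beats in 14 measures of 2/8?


Reasoning:
Time signature 2/8: the bottom number 8 means the eighth note gets one count
The top number 2 means 2 eighth-note beats per measure
Total = 2 × 14 measures
= 28 eighth-note beats


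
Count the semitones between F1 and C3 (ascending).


Working:
Absolute semitone position = octave×12 + chromatic position
F1: 1×12 + 5 = 17
C3: 3×12 + 0 = 36
Difference = 36 - 17 = 19
= 19 semitones


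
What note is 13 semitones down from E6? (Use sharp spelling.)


Reasoning:
E6: chromatic position 4 in octave 6 → absolute = 6×12 + 4 = 76
Transpose down 13: 76 - 13 = 63
63 = 5×12 + 3 → D# in octave 5
Result = D#5


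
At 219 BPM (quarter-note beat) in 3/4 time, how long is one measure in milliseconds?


Reasoning:
Quarter-note beat duration = 60000 / 219 ms
Beats per measure (3/4) = 3
One measure = 3 × 60000 / 219 = 180000 / 219 ms
= 821.9 ms


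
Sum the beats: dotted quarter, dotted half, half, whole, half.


Solution.
Beat values:
  dotted quarter = 1.5 beats
  dotted half = 3 beats
  half = 2 beats
  whole = 4 beats
  half = 2 beats
Sum = 1.5 + 3 + 2 + 4 + 2
= 12.5 beats


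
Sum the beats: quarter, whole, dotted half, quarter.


Step by step:
Beat values:
  quarter = 1 beat
  whole = 4 beats
  dotted half = 3 beats
  quarter = 1 beat
Sum = 1 + 4 + 3 + 1
= 9 beats


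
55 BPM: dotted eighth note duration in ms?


Reasoning:
One quarter-note beat = 60000 / BPM = 60000 / 55 ms
Dotted eighth note = 3/4 × quarter note
Duration = 3/4 × 60000 / 55 = 45000 / 55
= 818.2 ms


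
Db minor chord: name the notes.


Step by step:
Minor triad = root + minor 3rd (3 semitones) + perfect 5th (7 semitones)
A triad on Db stacks thirds, so the chord tones use letter names D-F-A
Root: Db
Minor 3rd above Db: Fb
Perfect 5th above Db: Ab
Chord = Db Fb Ab


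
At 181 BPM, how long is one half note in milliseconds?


Reasoning:
One quarter-note beat = 60000 / BPM = 60000 / 181 ms
Half note = 2 × quarter note
Duration = 2 × 60000 / 181 = 120000 / 181
= 663.0 ms


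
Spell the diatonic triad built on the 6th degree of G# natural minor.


Solution.
G# natural minor scale: G# A# B C# D# E F#
Diatonic triad on degree 6 stacks scale notes 6, 1, 3: E G# B
E→G# = 4 semitones; E→B = 7 semitones → major triad
= E G# B (major)


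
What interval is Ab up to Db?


Reasoning:
Letter names: A → D spans 4 letter names → a 4th
Semitones: Ab → Db = 5 half-steps
A 4th of 5 semitones is a perfect 4th
= perfect 4th


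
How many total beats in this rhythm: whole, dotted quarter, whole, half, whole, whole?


Step by step:
Beat values:
  whole = 4 beats
  dotted quarter = 1.5 beats
  whole = 4 beats
  half = 2 beats
  whole = 4 beats
  whole = 4 beats
Sum = 4 + 1.5 + 4 + 2 + 4 + 4
= 19.5 beats


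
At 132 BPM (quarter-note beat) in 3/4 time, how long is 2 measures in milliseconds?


Quarter-note beat duration = 60000 / 132 ms
Beats per measure (3/4) = 3
One measure = 3 × 60000 / 132 = 180000 / 132 ms
2 measures = 2 × 180000 / 132 = 360000 / 132
= 2727.3 ms


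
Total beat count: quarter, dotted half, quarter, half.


Beat values:
  quarter = 1 beat
  dotted half = 3 beats
  quarter = 1 beat
  half = 2 beats
Sum = 1 + 3 + 1 + 2
= 7 beats


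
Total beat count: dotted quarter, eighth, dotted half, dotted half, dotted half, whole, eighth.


Beat values:
  dotted quarter = 1.5 beats
  eighth = 0.5 beats
  dotted half = 3 beats
  dotted half = 3 beats
  dotted half = 3 beats
  whole = 4 beats
  eighth = 0.5 beats
Sum = 1.5 + 0.5 + 3 + 3 + 3 + 4 + 0.5
= 15.5 beats


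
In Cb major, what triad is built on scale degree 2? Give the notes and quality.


Cb major scale: Cb Db Eb Fb Gb Ab Bb
Diatonic triad on degree 2 stacks scale notes 2, 4, 6: Db Fb Ab
Db→Fb = 3 semitones; Db→Ab = 7 semitones → minor triad
= Db Fb Ab (minor)


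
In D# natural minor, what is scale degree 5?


Let's work it out.
Natural minor scale pattern: W-H-W-W-H-W-W (2-1-2-2-1-2-2 semitones)
Starting from D#:
  D# + 2 semitones → E#
  E# + 1 semitone → F#
  F# + 2 semitones → G#
  G# + 2 semitones → A#
  A# + 1 semitone → B
  B + 2 semitones → C#
  C# + 2 semitones → D#
Scale: D# E# F# G# A# B C#
Degree 5 = A#


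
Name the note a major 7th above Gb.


A 7th spans 7 letter names, so from G we land on F
A major 7th = 11 semitones above Gb
Spell F at that pitch: F
= F


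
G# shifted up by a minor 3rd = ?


Solution.
minor 3rd: 3 letter names, 3 semitones
Letter: G + 2 → B
Pitch: G# + 3 semitones, spelled as a B → B
= B


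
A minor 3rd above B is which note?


Reasoning:
A 3rd spans 3 letter names, so from B we land on D
A minor 3rd = 3 semitones above B
Spell D at that pitch: D
= D


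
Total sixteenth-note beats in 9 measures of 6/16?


Let's work it out.
Time signature 6/16: the bottom number 16 means the sixteenth note gets one count
The top number 6 means 6 sixteenth-note beats per measure
Total = 6 × 9 measures
= 54 sixteenth-note beats


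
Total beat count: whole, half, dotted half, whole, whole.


Solution.
Beat values:
  whole = 4 beats
  half = 2 beats
  dotted half = 3 beats
  whole = 4 beats
  whole = 4 beats
Sum = 4 + 2 + 3 + 4 + 4
= 17 beats


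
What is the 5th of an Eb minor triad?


Step by step:
Minor triad = root + minor 3rd (3 semitones) + perfect 5th (7 semitones)
A triad on Eb stacks thirds, so the chord tones use letter names E-G-B
Root: Eb
Minor 3rd above Eb: Gb
Perfect 5th above Eb: Bb
The 5th = Bb


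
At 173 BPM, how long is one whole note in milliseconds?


Let's work it out.
One quarter-note beat = 60000 / BPM = 60000 / 173 ms
Whole note = 4 × quarter note
Duration = 4 × 60000 / 173 = 240000 / 173
= 1387.3 ms


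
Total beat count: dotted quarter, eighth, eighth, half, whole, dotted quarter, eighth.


Let's work it out.
Beat values:
  dotted quarter = 1.5 beats
  eighth = 0.5 beats
  eighth = 0.5 beats
  half = 2 beats
  whole = 4 beats
  dotted quarter = 1.5 beats
  eighth = 0.5 beats
Sum = 1.5 + 0.5 + 0.5 + 2 + 4 + 1.5 + 0.5
= 10.5 beats


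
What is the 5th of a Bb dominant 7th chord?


Dominant 7th chord = root + major 3rd + perfect 5th + minor 7th
Seventh chords stack in thirds, so the letter names are B-D-F-A
Root: Bb
Major 3rd above Bb: D
Perfect 5th above Bb: F
Minor 7th above Bb: Ab
The 5th = F


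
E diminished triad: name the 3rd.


Working:
Diminished triad = root + minor 3rd (3 semitones) + diminished 5th (6 semitones)
A triad on E stacks thirds, so the chord tones use letter names E-G-B
Root: E
Minor 3rd above E: G
Diminished 5th above E: Bb
The 3rd = G


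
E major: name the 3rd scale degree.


Solution.
Major scale pattern: W-W-H-W-W-W-H (2-2-1-2-2-2-1 semitones)
Starting from E:
  E + 2 semitones → F#
  F# + 2 semitones → G#
  G# + 1 semitone → A
  A + 2 semitones → B
  B + 2 semitones → C#
  C# + 2 semitones → D#
  D# + 1 semitone → E
Scale: E F# G# A B C# D#
Degree 3 = G#


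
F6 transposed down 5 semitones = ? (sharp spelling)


Let's work it out.
F6: chromatic position 5 in octave 6 → absolute = 6×12 + 5 = 77
Transpose down 5: 77 - 5 = 72
72 = 6×12 + 0 → C in octave 6
Result = C6


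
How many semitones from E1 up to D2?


Absolute semitone position = octave×12 + chromatic position
E1: 1×12 + 4 = 16
D2: 2×12 + 2 = 26
Difference = 26 - 16 = 10
= 10 semitones


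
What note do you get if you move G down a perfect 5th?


perfect 5th: 5 letter names, 7 semitones
Letter: G - 4 → C
Pitch: G - 7 semitones, spelled as a C → C
= C


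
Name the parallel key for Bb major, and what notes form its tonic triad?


Let's work it out.
Parallel keys share the same tonic but differ in mode
Bb major → parallel is Bb minor
Tonic triad of Bb minor = Bb Db F
= Bb minor; triad = Bb Db F


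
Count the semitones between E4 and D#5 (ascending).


Solution.
Absolute semitone position = octave×12 + chromatic position
E4: 4×12 + 4 = 52
D#5: 5×12 + 3 = 63
Difference = 63 - 52 = 11
= 11 semitones


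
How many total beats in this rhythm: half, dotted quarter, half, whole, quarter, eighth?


Solution.
Beat values:
  half = 2 beats
  dotted quarter = 1.5 beats
  half = 2 beats
  whole = 4 beats
  quarter = 1 beat
  eighth = 0.5 beats
Sum = 2 + 1.5 + 2 + 4 + 1 + 0.5
= 11 beats


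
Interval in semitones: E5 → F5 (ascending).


Let's work it out.
Absolute semitone position = octave×12 + chromatic position
E5: 5×12 + 4 = 64
F5: 5×12 + 5 = 65
Difference = 65 - 64 = 1
= 1 semitone


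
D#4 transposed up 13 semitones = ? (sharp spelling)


Working:
D#4: chromatic position 3 in octave 4 → absolute = 4×12 + 3 = 51
Transpose up 13: 51 + 13 = 64
64 = 5×12 + 4 → E in octave 5
Result = E5


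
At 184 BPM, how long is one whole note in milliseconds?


Reasoning:
One quarter-note beat = 60000 / BPM = 60000 / 184 ms
Whole note = 4 × quarter note
Duration = 4 × 60000 / 184 = 240000 / 184
= 1304.3 ms


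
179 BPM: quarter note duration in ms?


Working:
One quarter-note beat = 60000 / BPM = 60000 / 179 ms
Duration = 60000 / 179
= 335.2 ms


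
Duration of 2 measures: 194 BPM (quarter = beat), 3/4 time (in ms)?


Working:
Quarter-note beat duration = 60000 / 194 ms
Beats per measure (3/4) = 3
One measure = 3 × 60000 / 194 = 180000 / 194 ms
2 measures = 2 × 180000 / 194 = 360000 / 194
= 1855.7 ms


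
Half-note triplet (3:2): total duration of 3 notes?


Triplet: 3 notes occupy the space of 2 half notes
Space = 2 × 2 = 4 beats
Each triplet note = 4 / 3 = 4/3 beats
3 notes = 3 × 4/3 = 4
= 4 beats


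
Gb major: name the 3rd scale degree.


Let's work it out.
Major scale pattern: W-W-H-W-W-W-H (2-2-1-2-2-2-1 semitones)
Starting from Gb:
  Gb + 2 semitones → Ab
  Ab + 2 semitones → Bb
  Bb + 1 semitone → Cb
  Cb + 2 semitones → Db
  Db + 2 semitones → Eb
  Eb + 2 semitones → F
  F + 1 semitone → Gb
Scale: Gb Ab Bb Cb Db Eb F
Degree 3 = Bb


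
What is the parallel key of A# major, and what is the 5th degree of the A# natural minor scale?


Working:
Parallel keys share the same tonic but differ in mode
A# major → parallel is A# minor
A# natural minor scale: A# B# C# D# E# F# G#
= A# minor; 5th degree = E#


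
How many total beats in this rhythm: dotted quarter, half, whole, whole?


Solution.
Beat values:
  dotted quarter = 1.5 beats
  half = 2 beats
  whole = 4 beats
  whole = 4 beats
Sum = 1.5 + 2 + 4 + 4
= 11.5 beats


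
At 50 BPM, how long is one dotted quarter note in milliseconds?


Solution.
One quarter-note beat = 60000 / BPM = 60000 / 50 ms
Dotted quarter note = 3/2 × quarter note
Duration = 3/2 × 60000 / 50 = 90000 / 50
= 1800.0 ms


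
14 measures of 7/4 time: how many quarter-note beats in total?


Time signature 7/4: the bottom number 4 means the quarter note gets one count
The top number 7 means 7 quarter-note beats per measure
Total = 7 × 14 measures
= 98 quarter-note beats


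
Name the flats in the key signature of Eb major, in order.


Flat major keys: C(0), F(1), Bb(2), Eb(3), Ab(4), Db(5), Gb(6), Cb(7)
Eb major has 3 flats
Order of flats: Bb Eb Ab Db Gb Cb Fb → first 3: Bb, Eb, Ab
= Bb, Eb, Ab


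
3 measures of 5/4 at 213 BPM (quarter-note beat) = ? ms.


Working:
Quarter-note beat duration = 60000 / 213 ms
Beats per measure (5/4) = 5
One measure = 5 × 60000 / 213 = 300000 / 213 ms
3 measures = 3 × 300000 / 213 = 900000 / 213
= 4225.4 ms


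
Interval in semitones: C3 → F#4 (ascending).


Step by step:
Absolute semitone position = octave×12 + chromatic position
C3: 3×12 + 0 = 36
F#4: 4×12 + 6 = 54
Difference = 54 - 36 = 18
= 18 semitones


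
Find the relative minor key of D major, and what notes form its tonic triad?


The relative minor shares the major's key signature and starts on its 6th degree
6th degree = a major 6th above the tonic; a major 6th above D is B
→ relative minor of D major is B minor
Tonic triad of B minor = root + minor 3rd + perfect 5th = B D F#
= B minor; triad = B D F#


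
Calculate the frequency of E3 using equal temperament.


f = 440 × 2^(n/12) where n = semitones from A4
E3: -17 semitones from A4
f = 440 × 2^(-17/12)
f = 164.81 Hz


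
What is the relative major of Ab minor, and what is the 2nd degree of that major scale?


Step by step:
The relative major shares the key signature and is a minor 3rd above the minor tonic
A minor 3rd above Ab is Cb
→ relative major of Ab minor is Cb major
Cb major scale: Cb Db Eb Fb Gb Ab Bb
= Cb major; 2nd degree = Db


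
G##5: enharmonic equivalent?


Enharmonic notes sound the same pitch but are spelled with different letter names
G## and A name the same pitch class
= A5


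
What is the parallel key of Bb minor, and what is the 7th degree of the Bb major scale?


Parallel keys share the same tonic but differ in mode
Bb minor → parallel is Bb major
Bb major scale: Bb C D Eb F G A
= Bb major; 7th degree = A


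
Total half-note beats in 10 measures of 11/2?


Working:
Time signature 11/2: the bottom number 2 means the half note gets one count
The top number 11 means 11 half-note beats per measure
Total = 11 × 10 measures
= 110 half-note beats


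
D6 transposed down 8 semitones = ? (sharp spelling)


Let's work it out.
D6: chromatic position 2 in octave 6 → absolute = 6×12 + 2 = 74
Transpose down 8: 74 - 8 = 66
66 = 5×12 + 6 → F# in octave 5
Result = F#5


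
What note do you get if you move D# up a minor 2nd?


minor 2nd: 2 letter names, 1 semitones
Letter: D + 1 → E
Pitch: D# + 1 semitones, spelled as an E → E
= E


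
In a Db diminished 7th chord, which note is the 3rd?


Solution.
Diminished 7th chord = root + minor 3rd + diminished 5th + diminished 7th
Seventh chords stack in thirds, so the letter names are D-F-A-C
Root: Db
Minor 3rd above Db: Fb
Diminished 5th above Db: Abb
Diminished 7th above Db: Cbb
The 3rd = Fb


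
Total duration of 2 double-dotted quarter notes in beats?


Base quarter note = 1 beat
Dot 1 adds half the previous value: +1/2
Dot 2 adds half the previous value: +1/4
One double-dotted quarter = 1 + 1/2 + 1/4 = 7/4
2 of them = 2 × 7/4 = 7/2
= 7/2 beats


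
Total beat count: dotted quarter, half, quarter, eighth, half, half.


Let's work it out.
Beat values:
  dotted quarter = 1.5 beats
  half = 2 beats
  quarter = 1 beat
  eighth = 0.5 beats
  half = 2 beats
  half = 2 beats
Sum = 1.5 + 2 + 1 + 0.5 + 2 + 2
= 9 beats


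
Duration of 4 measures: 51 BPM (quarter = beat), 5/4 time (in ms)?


Solution.
Quarter-note beat duration = 60000 / 51 ms
Beats per measure (5/4) = 5
One measure = 5 × 60000 / 51 = 300000 / 51 ms
4 measures = 4 × 300000 / 51 = 1200000 / 51
= 23529.4 ms


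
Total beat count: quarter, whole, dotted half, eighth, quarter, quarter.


Beat values:
  quarter = 1 beat
  whole = 4 beats
  dotted half = 3 beats
  eighth = 0.5 beats
  quarter = 1 beat
  quarter = 1 beat
Sum = 1 + 4 + 3 + 0.5 + 1 + 1
= 10.5 beats


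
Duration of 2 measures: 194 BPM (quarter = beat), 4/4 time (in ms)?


Quarter-note beat duration = 60000 / 194 ms
Beats per measure (4/4) = 4
One measure = 4 × 60000 / 194 = 240000 / 194 ms
2 measures = 2 × 240000 / 194 = 480000 / 194
= 2474.2 ms


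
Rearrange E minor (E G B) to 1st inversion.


Root position: E G B
1st inversion: move root up an octave
Bass note: G
Notes (bottom to top) = G B E


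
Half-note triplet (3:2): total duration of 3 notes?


Step by step:
Triplet: 3 notes occupy the space of 2 half notes
Space = 2 × 2 = 4 beats
Each triplet note = 4 / 3 = 4/3 beats
3 notes = 3 × 4/3 = 4
= 4 beats


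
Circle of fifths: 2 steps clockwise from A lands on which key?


Each clockwise step on the circle of fifths moves up a perfect 5th
From A: A → E → B
= B


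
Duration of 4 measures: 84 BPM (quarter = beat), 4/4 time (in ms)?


Reasoning:
Quarter-note beat duration = 60000 / 84 ms
Beats per measure (4/4) = 4
One measure = 4 × 60000 / 84 = 240000 / 84 ms
4 measures = 4 × 240000 / 84 = 960000 / 84
= 11428.6 ms


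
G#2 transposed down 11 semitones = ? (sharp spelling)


Working:
G#2: chromatic position 8 in octave 2 → absolute = 2×12 + 8 = 32
Transpose down 11: 32 - 11 = 21
21 = 1×12 + 9 → A in octave 1
Result = A1


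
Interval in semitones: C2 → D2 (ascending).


Absolute semitone position = octave×12 + chromatic position
C2: 2×12 + 0 = 24
D2: 2×12 + 2 = 26
Difference = 26 - 24 = 2
= 2 semitones


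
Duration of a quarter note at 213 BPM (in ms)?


Step by step:
One quarter-note beat = 60000 / BPM = 60000 / 213 ms
Duration = 60000 / 213
= 281.7 ms


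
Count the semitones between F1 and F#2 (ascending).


Step by step:
Absolute semitone position = octave×12 + chromatic position
F1: 1×12 + 5 = 17
F#2: 2×12 + 6 = 30
Difference = 30 - 17 = 13
= 13 semitones


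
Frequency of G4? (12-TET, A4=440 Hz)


f = 440 × 2^(n/12) where n = semitones from A4
G4: -2 semitones from A4
f = 440 × 2^(-2/12)
f = 392.00 Hz


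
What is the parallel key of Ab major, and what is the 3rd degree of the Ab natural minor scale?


Working:
Parallel keys share the same tonic but differ in mode
Ab major → parallel is Ab minor
Ab natural minor scale: Ab Bb Cb Db Eb Fb Gb
= Ab minor; 3rd degree = Cb


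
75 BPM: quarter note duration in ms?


Step by step:
One quarter-note beat = 60000 / BPM = 60000 / 75 ms
Duration = 60000 / 75
= 800.0 ms


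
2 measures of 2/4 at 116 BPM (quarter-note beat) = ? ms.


Quarter-note beat duration = 60000 / 116 ms
Beats per measure (2/4) = 2
One measure = 2 × 60000 / 116 = 120000 / 116 ms
2 measures = 2 × 120000 / 116 = 240000 / 116
= 2069.0 ms


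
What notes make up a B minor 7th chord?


Minor 7th chord = root + minor 3rd + perfect 5th + minor 7th
Seventh chords stack in thirds, so the letter names are B-D-F-A
Root: B
Minor 3rd above B: D
Perfect 5th above B: F#
Minor 7th above B: A
Chord = B D F# A


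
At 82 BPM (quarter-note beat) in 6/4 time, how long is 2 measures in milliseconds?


Quarter-note beat duration = 60000 / 82 ms
Beats per measure (6/4) = 6
One measure = 6 × 60000 / 82 = 360000 / 82 ms
2 measures = 2 × 360000 / 82 = 720000 / 82
= 8780.5 ms


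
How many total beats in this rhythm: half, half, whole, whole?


Step by step:
Beat values:
  half = 2 beats
  half = 2 beats
  whole = 4 beats
  whole = 4 beats
Sum = 2 + 2 + 4 + 4
= 12 beats


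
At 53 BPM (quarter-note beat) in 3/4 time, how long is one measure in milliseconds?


Working:
Quarter-note beat duration = 60000 / 53 ms
Beats per measure (3/4) = 3
One measure = 3 × 60000 / 53 = 180000 / 53 ms
= 3396.2 ms


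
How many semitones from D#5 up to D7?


Let's work it out.
Absolute semitone position = octave×12 + chromatic position
D#5: 5×12 + 3 = 63
D7: 7×12 + 2 = 86
Difference = 86 - 63 = 23
= 23 semitones


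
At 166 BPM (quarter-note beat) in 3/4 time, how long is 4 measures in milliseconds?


Reasoning:
Quarter-note beat duration = 60000 / 166 ms
Beats per measure (3/4) = 3
One measure = 3 × 60000 / 166 = 180000 / 166 ms
4 measures = 4 × 180000 / 166 = 720000 / 166
= 4337.3 ms


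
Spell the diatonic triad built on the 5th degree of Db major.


Step by step:
Db major scale: Db Eb F Gb Ab Bb C
Diatonic triad on degree 5 stacks scale notes 5, 7, 2: Ab C Eb
Ab→C = 4 semitones; Ab→Eb = 7 semitones → major triad
= Ab C Eb (major)


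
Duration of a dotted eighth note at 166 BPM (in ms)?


One quarter-note beat = 60000 / BPM = 60000 / 166 ms
Dotted eighth note = 3/4 × quarter note
Duration = 3/4 × 60000 / 166 = 45000 / 166
= 271.1 ms


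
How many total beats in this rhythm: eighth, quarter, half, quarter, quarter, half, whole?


Step by step:
Beat values:
  eighth = 0.5 beats
  quarter = 1 beat
  half = 2 beats
  quarter = 1 beat
  quarter = 1 beat
  half = 2 beats
  whole = 4 beats
Sum = 0.5 + 1 + 2 + 1 + 1 + 2 + 4
= 11.5 beats


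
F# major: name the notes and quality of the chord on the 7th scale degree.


Working:
F# major scale: F# G# A# B C# D# E#
Diatonic triad on degree 7 stacks scale notes 7, 2, 4: E# G# B
E#→G# = 3 semitones; E#→B = 6 semitones → diminished triad
= E# G# B (diminished)


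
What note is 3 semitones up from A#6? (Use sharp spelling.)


Working:
A#6: chromatic position 10 in octave 6 → absolute = 6×12 + 10 = 82
Transpose up 3: 82 + 3 = 85
85 = 7×12 + 1 → C# in octave 7
Result = C#7


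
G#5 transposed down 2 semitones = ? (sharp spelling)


G#5: chromatic position 8 in octave 5 → absolute = 5×12 + 8 = 68
Transpose down 2: 68 - 2 = 66
66 = 5×12 + 6 → F# in octave 5
Result = F#5


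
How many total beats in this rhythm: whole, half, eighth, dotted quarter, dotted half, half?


Solution.
Beat values:
  whole = 4 beats
  half = 2 beats
  eighth = 0.5 beats
  dotted quarter = 1.5 beats
  dotted half = 3 beats
  half = 2 beats
Sum = 4 + 2 + 0.5 + 1.5 + 3 + 2
= 13 beats


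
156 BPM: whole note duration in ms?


Step by step:
One quarter-note beat = 60000 / BPM = 60000 / 156 ms
Whole note = 4 × quarter note
Duration = 4 × 60000 / 156 = 240000 / 156
= 1538.5 ms


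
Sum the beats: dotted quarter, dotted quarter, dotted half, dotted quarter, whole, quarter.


Beat values:
  dotted quarter = 1.5 beats
  dotted quarter = 1.5 beats
  dotted half = 3 beats
  dotted quarter = 1.5 beats
  whole = 4 beats
  quarter = 1 beat
Sum = 1.5 + 1.5 + 3 + 1.5 + 4 + 1
= 12.5 beats


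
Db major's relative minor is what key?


The relative minor shares the major's key signature and starts on its 6th degree
6th degree = a major 6th above the tonic; a major 6th above Db is Bb
→ relative minor of Db major is Bb minor
= Bb minor


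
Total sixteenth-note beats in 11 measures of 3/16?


Time signature 3/16: the bottom number 16 means the sixteenth note gets one count
The top number 3 means 3 sixteenth-note beats per measure
Total = 3 × 11 measures
= 33 sixteenth-note beats


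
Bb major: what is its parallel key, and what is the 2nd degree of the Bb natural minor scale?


Working:
Parallel keys share the same tonic but differ in mode
Bb major → parallel is Bb minor
Bb natural minor scale: Bb C Db Eb F Gb Ab
= Bb minor; 2nd degree = C


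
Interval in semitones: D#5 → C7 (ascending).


Absolute semitone position = octave×12 + chromatic position
D#5: 5×12 + 3 = 63
C7: 7×12 + 0 = 84
Difference = 84 - 63 = 21
= 21 semitones


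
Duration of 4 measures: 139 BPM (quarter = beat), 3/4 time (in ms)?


Working:
Quarter-note beat duration = 60000 / 139 ms
Beats per measure (3/4) = 3
One measure = 3 × 60000 / 139 = 180000 / 139 ms
4 measures = 4 × 180000 / 139 = 720000 / 139
= 5179.9 ms


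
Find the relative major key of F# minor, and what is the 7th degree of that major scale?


Step by step:
The relative major shares the key signature and is a minor 3rd above the minor tonic
A minor 3rd above F# is A
→ relative major of F# minor is A major
A major scale: A B C# D E F# G#
= A major; 7th degree = G#


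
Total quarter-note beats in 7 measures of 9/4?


Time signature 9/4: the bottom number 4 means the quarter note gets one count
The top number 9 means 9 quarter-note beats per measure
Total = 9 × 7 measures
= 63 quarter-note beats


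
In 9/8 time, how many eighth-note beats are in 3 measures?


Solution.
Time signature 9/8: the bottom number 8 means the eighth note gets one count
The top number 9 means 9 eighth-note beats per measure
Total = 9 × 3 measures
= 27 eighth-note beats


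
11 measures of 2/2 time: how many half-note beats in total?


Working:
Time signature 2/2: the bottom number 2 means the half note gets one count
The top number 2 means 2 half-note beats per measure
Total = 2 × 11 measures
= 22 half-note beats


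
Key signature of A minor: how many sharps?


Let's work it out.
Sharp minor keys follow the circle of fifths: A(0), E(1), B(2), F#(3), C#(4), G#(5), D#(6), A#(7)
A minor has 0 sharps
= 0 sharps


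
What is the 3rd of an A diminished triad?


Diminished triad = root + minor 3rd (3 semitones) + diminished 5th (6 semitones)
A triad on A stacks thirds, so the chord tones use letter names A-C-E
Root: A
Minor 3rd above A: C
Diminished 5th above A: Eb
The 3rd = C


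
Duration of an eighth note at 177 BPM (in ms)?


Let's work it out.
One quarter-note beat = 60000 / BPM = 60000 / 177 ms
Eighth note = 1/2 × quarter note
Duration = 1/2 × 60000 / 177 = 30000 / 177
= 169.5 ms


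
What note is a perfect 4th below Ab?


Let's work it out.
A 4th spans 4 letter names, so from A we land on E
A perfect 4th = 5 semitones below Ab
Spell E at that pitch: Eb
= Eb


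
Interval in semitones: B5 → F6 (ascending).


Absolute semitone position = octave×12 + chromatic position
B5: 5×12 + 11 = 71
F6: 6×12 + 5 = 77
Difference = 77 - 71 = 6
= 6 semitones


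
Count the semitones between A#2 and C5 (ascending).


Absolute semitone position = octave×12 + chromatic position
A#2: 2×12 + 10 = 34
C5: 5×12 + 0 = 60
Difference = 60 - 34 = 26
= 26 semitones


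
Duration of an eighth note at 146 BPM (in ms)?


Step by step:
One quarter-note beat = 60000 / BPM = 60000 / 146 ms
Eighth note = 1/2 × quarter note
Duration = 1/2 × 60000 / 146 = 30000 / 146
= 205.5 ms


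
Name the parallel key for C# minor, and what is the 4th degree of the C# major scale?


Solution.
Parallel keys share the same tonic but differ in mode
C# minor → parallel is C# major
C# major scale: C# D# E# F# G# A# B#
= C# major; 4th degree = F#


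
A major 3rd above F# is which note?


A 3rd spans 3 letter names, so from F we land on A
A major 3rd = 4 semitones above F#
Spell A at that pitch: A#
= A#


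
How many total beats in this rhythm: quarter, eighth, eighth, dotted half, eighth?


Working:
Beat values:
  quarter = 1 beat
  eighth = 0.5 beats
  eighth = 0.5 beats
  dotted half = 3 beats
  eighth = 0.5 beats
Sum = 1 + 0.5 + 0.5 + 3 + 0.5
= 5.5 beats


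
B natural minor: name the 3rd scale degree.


Solution.
Natural minor scale pattern: W-H-W-W-H-W-W (2-1-2-2-1-2-2 semitones)
Starting from B:
  B + 2 semitones → C#
  C# + 1 semitone → D
  D + 2 semitones → E
  E + 2 semitones → F#
  F# + 1 semitone → G
  G + 2 semitones → A
  A + 2 semitones → B
Scale: B C# D E F# G A
Degree 3 = D


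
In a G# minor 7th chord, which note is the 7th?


Minor 7th chord = root + minor 3rd + perfect 5th + minor 7th
Seventh chords stack in thirds, so the letter names are G-B-D-F
Root: G#
Minor 3rd above G#: B
Perfect 5th above G#: D#
Minor 7th above G#: F#
The 7th = F#


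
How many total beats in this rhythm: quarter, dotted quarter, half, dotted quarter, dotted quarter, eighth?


Let's work it out.
Beat values:
  quarter = 1 beat
  dotted quarter = 1.5 beats
  half = 2 beats
  dotted quarter = 1.5 beats
  dotted quarter = 1.5 beats
  eighth = 0.5 beats
Sum = 1 + 1.5 + 2 + 1.5 + 1.5 + 0.5
= 8 beats


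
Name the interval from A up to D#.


Reasoning:
Letter names: A → D spans 4 letter names → a 4th
Semitones: A → D# = 6 half-steps
A 4th of 6 semitones is an augmented 4th
= augmented 4th


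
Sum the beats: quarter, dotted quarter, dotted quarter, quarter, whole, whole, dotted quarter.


Working:
Beat values:
  quarter = 1 beat
  dotted quarter = 1.5 beats
  dotted quarter = 1.5 beats
  quarter = 1 beat
  whole = 4 beats
  whole = 4 beats
  dotted quarter = 1.5 beats
Sum = 1 + 1.5 + 1.5 + 1 + 4 + 4 + 1.5
= 14.5 beats


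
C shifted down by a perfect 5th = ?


Solution.
perfect 5th: 5 letter names, 7 semitones
Letter: C - 4 → F
Pitch: C - 7 semitones, spelled as an F → F
= F


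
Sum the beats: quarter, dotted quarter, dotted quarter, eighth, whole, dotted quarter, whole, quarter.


Working:
Beat values:
  quarter = 1 beat
  dotted quarter = 1.5 beats
  dotted quarter = 1.5 beats
  eighth = 0.5 beats
  whole = 4 beats
  dotted quarter = 1.5 beats
  whole = 4 beats
  quarter = 1 beat
Sum = 1 + 1.5 + 1.5 + 0.5 + 4 + 1.5 + 4 + 1
= 15 beats


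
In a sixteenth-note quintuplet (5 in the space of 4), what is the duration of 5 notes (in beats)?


Solution.
Quintuplet: 5 notes occupy the space of 4 sixteenth notes
Space = 4 × 1/4 = 1 beat
Each quintuplet note = 1 / 5 = 1/5 beats
5 notes = 5 × 1/5 = 1
= 1 beat


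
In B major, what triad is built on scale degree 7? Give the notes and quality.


Reasoning:
B major scale: B C# D# E F# G# A#
Diatonic triad on degree 7 stacks scale notes 7, 2, 4: A# C# E
A#→C# = 3 semitones; A#→E = 6 semitones → diminished triad
= A# C# E (diminished)


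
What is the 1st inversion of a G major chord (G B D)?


Working:
Root position: G B D
1st inversion: move root up an octave
Bass note: B
Notes (bottom to top) = B D G


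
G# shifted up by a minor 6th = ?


minor 6th: 6 letter names, 8 semitones
Letter: G + 5 → E
Pitch: G# + 8 semitones, spelled as an E → E
= E


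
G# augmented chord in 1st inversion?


Working:
Root position: G# B# D##
1st inversion: move root up an octave
Bass note: B#
Notes (bottom to top) = B# D## G#


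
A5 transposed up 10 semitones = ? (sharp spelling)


A5: chromatic position 9 in octave 5 → absolute = 5×12 + 9 = 69
Transpose up 10: 69 + 10 = 79
79 = 6×12 + 7 → G in octave 6
Result = G6


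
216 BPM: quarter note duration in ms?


Working:
One quarter-note beat = 60000 / BPM = 60000 / 216 ms
Duration = 60000 / 216
= 277.8 ms


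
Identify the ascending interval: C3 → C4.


Step by step:
Letter names: C → C spans 8 letter names → an octave
Semitones: C3 → C4 = 12 half-steps
An octave of 12 semitones is a perfect octave
= perfect octave


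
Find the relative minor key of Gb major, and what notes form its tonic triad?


Step by step:
The relative minor shares the major's key signature and starts on its 6th degree
6th degree = a major 6th above the tonic; a major 6th above Gb is Eb
→ relative minor of Gb major is Eb minor
Tonic triad of Eb minor = root + minor 3rd + perfect 5th = Eb Gb Bb
= Eb minor; triad = Eb Gb Bb


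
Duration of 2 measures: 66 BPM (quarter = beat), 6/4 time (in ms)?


Let's work it out.
Quarter-note beat duration = 60000 / 66 ms
Beats per measure (6/4) = 6
One measure = 6 × 60000 / 66 = 360000 / 66 ms
2 measures = 2 × 360000 / 66 = 720000 / 66
= 10909.1 ms


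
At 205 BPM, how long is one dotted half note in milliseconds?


One quarter-note beat = 60000 / BPM = 60000 / 205 ms
Dotted half note = 3 × quarter note
Duration = 3 × 60000 / 205 = 180000 / 205
= 878.0 ms


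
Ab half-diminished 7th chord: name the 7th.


Working:
Half-diminished 7th chord = root + minor 3rd + diminished 5th + minor 7th
Seventh chords stack in thirds, so the letter names are A-C-E-G
Root: Ab
Minor 3rd above Ab: Cb
Diminished 5th above Ab: Ebb
Minor 7th above Ab: Gb
The 7th = Gb


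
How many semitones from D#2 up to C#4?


Solution.
Absolute semitone position = octave×12 + chromatic position
D#2: 2×12 + 3 = 27
C#4: 4×12 + 1 = 49
Difference = 49 - 27 = 22
= 22 semitones


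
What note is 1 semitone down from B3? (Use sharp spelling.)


Let's work it out.
B3: chromatic position 11 in octave 3 → absolute = 3×12 + 11 = 47
Transpose down 1: 47 - 1 = 46
46 = 3×12 + 10 → A# in octave 3
Result = A#3


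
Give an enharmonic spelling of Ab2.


Enharmonic notes sound the same pitch but are spelled with different letter names
Ab and G# name the same pitch class
= G#2


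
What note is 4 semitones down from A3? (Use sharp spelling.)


Let's work it out.
A3: chromatic position 9 in octave 3 → absolute = 3×12 + 9 = 45
Transpose down 4: 45 - 4 = 41
41 = 3×12 + 5 → F in octave 3
Result = F3


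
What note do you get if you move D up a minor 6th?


Reasoning:
minor 6th: 6 letter names, 8 semitones
Letter: D + 5 → B
Pitch: D + 8 semitones, spelled as a B → Bb
= Bb


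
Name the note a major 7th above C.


A 7th spans 7 letter names, so from C we land on B
A major 7th = 11 semitones above C
Spell B at that pitch: B
= B


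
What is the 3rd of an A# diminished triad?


Step by step:
Diminished triad = root + minor 3rd (3 semitones) + diminished 5th (6 semitones)
A triad on A# stacks thirds, so the chord tones use letter names A-C-E
Root: A#
Minor 3rd above A#: C#
Diminished 5th above A#: E
The 3rd = C#


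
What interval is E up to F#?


Letter names: E → F spans 2 letter names → a 2nd
Semitones: E → F# = 2 half-steps
A 2nd of 2 semitones is a major 2nd
= major 2nd


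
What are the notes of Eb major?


Reasoning:
Major scale pattern: W-W-H-W-W-W-H (2-2-1-2-2-2-1 semitones)
Starting from Eb:
  Eb + 2 semitones → F
  F + 2 semitones → G
  G + 1 semitone → Ab
  Ab + 2 semitones → Bb
  Bb + 2 semitones → C
  C + 2 semitones → D
  D + 1 semitone → Eb
Scale = Eb F G Ab Bb C D


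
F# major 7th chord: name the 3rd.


Reasoning:
Major 7th chord = root + major 3rd + perfect 5th + major 7th
Seventh chords stack in thirds, so the letter names are F-A-C-E
Root: F#
Major 3rd above F#: A#
Perfect 5th above F#: C#
Major 7th above F#: E#
The 3rd = A#


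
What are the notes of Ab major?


Solution.
Major scale pattern: W-W-H-W-W-W-H (2-2-1-2-2-2-1 semitones)
Starting from Ab:
  Ab + 2 semitones → Bb
  Bb + 2 semitones → C
  C + 1 semitone → Db
  Db + 2 semitones → Eb
  Eb + 2 semitones → F
  F + 2 semitones → G
  G + 1 semitone → Ab
Scale = Ab Bb C Db Eb F G


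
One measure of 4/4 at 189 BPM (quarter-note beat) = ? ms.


Solution.
Quarter-note beat duration = 60000 / 189 ms
Beats per measure (4/4) = 4
One measure = 4 × 60000 / 189 = 240000 / 189 ms
= 1269.8 ms


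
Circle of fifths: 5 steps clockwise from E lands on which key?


Each clockwise step on the circle of fifths moves up a perfect 5th
From E: E → B → F#/Gb → Db → Ab → Eb
= Eb


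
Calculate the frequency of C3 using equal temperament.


Step by step:
f = 440 × 2^(n/12) where n = semitones from A4
C3: -21 semitones from A4
f = 440 × 2^(-21/12)
f = 130.81 Hz


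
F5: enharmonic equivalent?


Let's work it out.
Enharmonic notes sound the same pitch but are spelled with different letter names
F and Gbb name the same pitch class
= Gbb5


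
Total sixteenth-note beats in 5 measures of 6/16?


Time signature 6/16: the bottom number 16 means the sixteenth note gets one count
The top number 6 means 6 sixteenth-note beats per measure
Total = 6 × 5 measures
= 30 sixteenth-note beats


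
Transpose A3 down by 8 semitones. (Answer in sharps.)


A3: chromatic position 9 in octave 3 → absolute = 3×12 + 9 = 45
Transpose down 8: 45 - 8 = 37
37 = 3×12 + 1 → C# in octave 3
Result = C#3


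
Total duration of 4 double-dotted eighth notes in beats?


Let's work it out.
Base eighth note = 1/2 beats
Dot 1 adds half the previous value: +1/4
Dot 2 adds half the previous value: +1/8
One double-dotted eighth = 1/2 + 1/4 + 1/8 = 7/8
4 of them = 4 × 7/8 = 7/2
= 7/2 beats


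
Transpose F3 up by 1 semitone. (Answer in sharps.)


F3: chromatic position 5 in octave 3 → absolute = 3×12 + 5 = 41
Transpose up 1: 41 + 1 = 42
42 = 3×12 + 6 → F# in octave 3
Result = F#3


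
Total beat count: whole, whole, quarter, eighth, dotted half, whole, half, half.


Solution.
Beat values:
  whole = 4 beats
  whole = 4 beats
  quarter = 1 beat
  eighth = 0.5 beats
  dotted half = 3 beats
  whole = 4 beats
  half = 2 beats
  half = 2 beats
Sum = 4 + 4 + 1 + 0.5 + 3 + 4 + 2 + 2
= 20.5 beats


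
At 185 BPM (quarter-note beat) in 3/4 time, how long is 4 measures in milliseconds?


Quarter-note beat duration = 60000 / 185 ms
Beats per measure (3/4) = 3
One measure = 3 × 60000 / 185 = 180000 / 185 ms
4 measures = 4 × 180000 / 185 = 720000 / 185
= 3891.9 ms


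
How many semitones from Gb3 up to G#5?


Absolute semitone position = octave×12 + chromatic position
Gb3: 3×12 + 6 = 42
G#5: 5×12 + 8 = 68
Difference = 68 - 42 = 26
= 26 semitones


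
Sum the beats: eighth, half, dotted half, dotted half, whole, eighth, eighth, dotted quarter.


Beat values:
  eighth = 0.5 beats
  half = 2 beats
  dotted half = 3 beats
  dotted half = 3 beats
  whole = 4 beats
  eighth = 0.5 beats
  eighth = 0.5 beats
  dotted quarter = 1.5 beats
Sum = 0.5 + 2 + 3 + 3 + 4 + 0.5 + 0.5 + 1.5
= 15 beats
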